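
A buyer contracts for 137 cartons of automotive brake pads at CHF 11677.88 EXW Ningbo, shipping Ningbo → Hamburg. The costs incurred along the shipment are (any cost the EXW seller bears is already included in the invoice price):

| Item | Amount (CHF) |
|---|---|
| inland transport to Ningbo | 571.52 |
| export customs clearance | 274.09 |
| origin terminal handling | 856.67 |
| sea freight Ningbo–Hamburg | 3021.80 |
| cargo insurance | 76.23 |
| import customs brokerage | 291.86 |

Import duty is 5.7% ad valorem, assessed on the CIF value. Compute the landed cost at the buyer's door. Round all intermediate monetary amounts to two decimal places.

Total landed cost: CHF 17709.31

EXW: the seller makes goods available at their premises; the buyer bears all onward costs.
CIF value = EXW price + inland to port + export clearance + origin terminal + freight + insurance = 11677.88 + 571.52 + 274.09 + 856.67 + 3021.80 + 76.23 = 16478.19
Import duty = 16478.19 × 5.7% = 939.26
Buyer bears: inland to port 571.52 + export clearance 274.09 + origin terminal 856.67 + freight 3021.80 + insurance 76.23 + brokerage 291.86 + duty 939.26 = 6031.43
Landed cost = invoice 11677.88 + 6031.43 = 17709.31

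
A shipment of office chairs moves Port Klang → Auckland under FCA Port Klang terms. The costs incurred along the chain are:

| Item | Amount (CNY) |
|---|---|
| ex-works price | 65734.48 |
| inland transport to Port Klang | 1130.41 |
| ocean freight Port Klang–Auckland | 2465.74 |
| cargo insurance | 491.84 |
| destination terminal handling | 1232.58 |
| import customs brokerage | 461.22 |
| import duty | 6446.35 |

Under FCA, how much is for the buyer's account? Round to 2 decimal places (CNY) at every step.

Buyer's account: CNY 11097.73

FCA: the seller delivers export-cleared goods to the carrier; the buyer bears costs from that point.
Seller's account: goods 65734.48 + inland to port 1130.41 = 66864.89
Buyer's account: freight 2465.74 + insurance 491.84 + destination terminal 1232.58 + brokerage 461.22 + duty 6446.35 = 11097.73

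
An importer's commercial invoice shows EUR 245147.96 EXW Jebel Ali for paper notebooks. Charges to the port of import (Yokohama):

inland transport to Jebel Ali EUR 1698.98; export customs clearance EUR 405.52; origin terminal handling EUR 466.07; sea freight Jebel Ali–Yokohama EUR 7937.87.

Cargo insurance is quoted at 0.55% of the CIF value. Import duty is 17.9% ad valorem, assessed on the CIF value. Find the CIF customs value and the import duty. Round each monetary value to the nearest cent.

Let C be the CIF value. C = EXW price + pre-shipment costs + freight + 0.55% × C
C − 0.55% × C = 245147.96 + 1698.98 + 405.52 + 466.07 + 7937.87
0.9945 × C = 255656.40
C = 255656.40 / 0.9945 = 257070.29
Insurance premium = 0.55% × 257070.29 = 1413.89
Import duty = 257070.29 × 17.9% = 46015.58

CIF value: EUR 257070.29; import duty: EUR 46015.58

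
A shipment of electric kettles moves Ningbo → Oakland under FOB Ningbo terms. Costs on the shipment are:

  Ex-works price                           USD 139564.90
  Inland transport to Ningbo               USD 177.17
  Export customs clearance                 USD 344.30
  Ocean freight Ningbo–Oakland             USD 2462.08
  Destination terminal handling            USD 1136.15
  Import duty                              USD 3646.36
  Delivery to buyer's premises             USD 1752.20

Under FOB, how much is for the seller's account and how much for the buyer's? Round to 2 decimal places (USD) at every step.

Seller: USD 140086.37; buyer: USD 8996.79

FOB: the seller bears costs until goods are on board at the origin port; the buyer bears freight, insurance and all costs thereafter.
Seller's account: goods 139564.90 + inland to port 177.17 + export clearance 344.30 = 140086.37
Buyer's account: freight 2462.08 + destination terminal 1136.15 + duty 3646.36 + delivery 1752.20 = 8996.79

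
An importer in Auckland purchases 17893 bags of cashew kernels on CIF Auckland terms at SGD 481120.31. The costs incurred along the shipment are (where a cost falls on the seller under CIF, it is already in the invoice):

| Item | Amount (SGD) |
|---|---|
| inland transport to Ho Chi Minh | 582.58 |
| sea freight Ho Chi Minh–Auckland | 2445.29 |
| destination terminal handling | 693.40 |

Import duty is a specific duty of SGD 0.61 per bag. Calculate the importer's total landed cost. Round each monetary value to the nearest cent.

Total landed cost: SGD 492728.44

CIF: the seller pays costs through ocean freight and marine insurance to the destination port.
Already in the invoice (seller's account under CIF): inland to port, freight — exclude.
The CIF price already equals the CIF value: 481120.31
Import duty = 17893 × 0.61 = 10914.73
Buyer bears: destination terminal 693.40 + duty 10914.73 = 11608.13
Landed cost = invoice 481120.31 + 11608.13 = 492728.44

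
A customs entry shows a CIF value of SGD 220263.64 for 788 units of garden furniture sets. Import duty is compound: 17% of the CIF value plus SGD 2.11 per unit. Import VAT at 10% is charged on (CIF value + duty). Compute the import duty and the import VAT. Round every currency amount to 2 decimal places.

Ad valorem component: 220263.64 × 17% = 37444.82
Specific component: 788 × 2.11 = 1662.68
Import duty = 37444.82 + 1662.68 = 39107.50
VAT base = CIF + duty = 220263.64 + 39107.50 = 259371.14
Import VAT = 259371.14 × 10% = 25937.11

Import duty: SGD 39107.50; import VAT: SGD 25937.11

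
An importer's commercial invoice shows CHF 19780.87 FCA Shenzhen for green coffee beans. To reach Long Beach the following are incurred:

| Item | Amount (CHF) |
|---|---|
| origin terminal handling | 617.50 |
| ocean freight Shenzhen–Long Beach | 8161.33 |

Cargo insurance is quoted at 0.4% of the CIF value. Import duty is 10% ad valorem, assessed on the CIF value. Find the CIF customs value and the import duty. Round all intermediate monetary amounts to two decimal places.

Let C be the CIF value. C = FCA price + pre-shipment costs + freight + 0.4% × C
C − 0.4% × C = 19780.87 + 617.50 + 8161.33
0.996 × C = 28559.70
C = 28559.70 / 0.996 = 28674.40
Insurance premium = 0.4% × 28674.40 = 114.70
Import duty = 28674.40 × 10% = 2867.44

CIF value: CHF 28674.40; import duty: CHF 2867.44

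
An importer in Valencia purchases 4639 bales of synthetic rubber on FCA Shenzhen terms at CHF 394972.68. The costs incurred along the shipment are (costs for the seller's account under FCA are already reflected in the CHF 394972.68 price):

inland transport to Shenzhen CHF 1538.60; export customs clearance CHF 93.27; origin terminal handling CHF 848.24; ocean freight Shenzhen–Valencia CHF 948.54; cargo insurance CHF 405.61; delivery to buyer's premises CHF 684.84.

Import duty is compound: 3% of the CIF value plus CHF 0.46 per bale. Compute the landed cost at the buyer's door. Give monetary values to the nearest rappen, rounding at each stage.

Total landed cost: CHF 411909.10

FCA: the seller delivers export-cleared goods to the carrier; the buyer bears costs from that point.
Already in the invoice (seller's account under FCA): inland to port, export clearance — exclude.
CIF value = FCA price + origin terminal + freight + insurance = 394972.68 + 848.24 + 948.54 + 405.61 = 397175.07
Ad valorem component: 397175.07 × 3% = 11915.25
Specific component: 4639 × 0.46 = 2133.94
Import duty = 11915.25 + 2133.94 = 14049.19
Buyer bears: origin terminal 848.24 + freight 948.54 + insurance 405.61 + delivery 684.84 + duty 14049.19 = 16936.42
Landed cost = invoice 394972.68 + 16936.42 = 411909.10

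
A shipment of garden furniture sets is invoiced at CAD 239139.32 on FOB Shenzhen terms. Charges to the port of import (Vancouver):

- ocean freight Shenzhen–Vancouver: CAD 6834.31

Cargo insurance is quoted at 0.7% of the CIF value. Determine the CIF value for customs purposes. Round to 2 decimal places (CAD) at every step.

Let C be the CIF value. C = FOB price + freight + 0.7% × C
C − 0.7% × C = 239139.32 + 6834.31
0.993 × C = 245973.63
C = 245973.63 / 0.993 = 247707.58
Insurance premium = 0.7% × 247707.58 = 1733.95

CIF value: CAD 247707.58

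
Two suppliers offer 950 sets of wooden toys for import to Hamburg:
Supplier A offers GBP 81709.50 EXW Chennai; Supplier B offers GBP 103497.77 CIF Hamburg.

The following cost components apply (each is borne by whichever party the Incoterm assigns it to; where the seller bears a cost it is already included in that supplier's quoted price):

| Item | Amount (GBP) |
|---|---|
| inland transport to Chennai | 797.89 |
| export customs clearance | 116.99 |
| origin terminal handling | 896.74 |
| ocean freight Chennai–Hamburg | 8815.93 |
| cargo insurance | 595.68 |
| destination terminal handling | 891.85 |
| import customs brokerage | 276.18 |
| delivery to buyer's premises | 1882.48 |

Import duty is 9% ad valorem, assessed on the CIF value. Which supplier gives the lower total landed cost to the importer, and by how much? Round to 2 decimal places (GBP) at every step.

Supplier A (EXW):
CIF value = EXW price + inland to port + export clearance + origin terminal + freight + insurance = 81709.50 + 797.89 + 116.99 + 896.74 + 8815.93 + 595.68 = 92932.73
Import duty = 92932.73 × 9% = 8363.95
Buyer bears (A): 797.89 + 116.99 + 896.74 + 8815.93 + 595.68 + 891.85 + 276.18 + 1882.48 = 14273.74
Landed cost (A) = invoice 81709.50 + 14273.74 + duty 8363.95 = 104347.19
Supplier B (CIF):
The CIF price already equals the CIF value: 103497.77
Import duty = 103497.77 × 9% = 9314.80
Buyer bears (B): 891.85 + 276.18 + 1882.48 = 3050.51
Landed cost (B) = invoice 103497.77 + 3050.51 + duty 9314.80 = 115863.08
Difference = |104347.19 − 115863.08| = 11515.89

Supplier A is cheaper by GBP 11515.89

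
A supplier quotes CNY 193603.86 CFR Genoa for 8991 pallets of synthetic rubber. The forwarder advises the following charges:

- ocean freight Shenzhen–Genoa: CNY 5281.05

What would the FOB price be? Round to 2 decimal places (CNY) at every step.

FOB price: CNY 188322.81

From CFR to FOB, the seller no longer bears: freight.
FOB price = 193603.86 − 5281.05 = 188322.81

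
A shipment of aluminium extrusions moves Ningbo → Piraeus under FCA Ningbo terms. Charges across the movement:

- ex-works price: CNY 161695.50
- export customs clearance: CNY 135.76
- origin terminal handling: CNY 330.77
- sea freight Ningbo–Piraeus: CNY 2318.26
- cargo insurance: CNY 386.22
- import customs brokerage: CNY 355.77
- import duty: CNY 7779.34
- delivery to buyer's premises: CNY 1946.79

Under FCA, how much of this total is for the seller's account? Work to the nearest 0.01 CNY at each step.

FCA: the seller delivers export-cleared goods to the carrier; the buyer bears costs from that point.
Seller's account: goods 161695.50 + export clearance 135.76 = 161831.26
Buyer's account: origin terminal 330.77 + freight 2318.26 + insurance 386.22 + brokerage 355.77 + duty 7779.34 + delivery 1946.79 = 13117.15

Seller's account: CNY 161831.26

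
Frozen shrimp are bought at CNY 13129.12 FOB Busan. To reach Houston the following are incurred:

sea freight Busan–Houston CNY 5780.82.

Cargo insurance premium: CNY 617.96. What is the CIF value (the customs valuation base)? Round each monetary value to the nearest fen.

CIF value: CNY 19527.90

CIF = FOB price + freight + insurance
CIF = 13129.12 + 5780.82 + 617.96 = 19527.90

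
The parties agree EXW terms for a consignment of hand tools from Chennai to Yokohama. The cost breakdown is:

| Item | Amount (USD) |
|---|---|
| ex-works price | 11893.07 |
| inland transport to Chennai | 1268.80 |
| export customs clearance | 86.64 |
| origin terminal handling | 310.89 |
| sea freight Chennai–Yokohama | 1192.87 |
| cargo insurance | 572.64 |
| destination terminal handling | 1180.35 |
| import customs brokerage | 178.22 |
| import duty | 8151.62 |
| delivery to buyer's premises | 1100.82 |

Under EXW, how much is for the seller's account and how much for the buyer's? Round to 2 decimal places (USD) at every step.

Seller: USD 11893.07; buyer: USD 14042.85

EXW: the seller makes goods available at their premises; the buyer bears all onward costs.
Seller's account: goods 11893.07 = 11893.07
Buyer's account: inland to port 1268.80 + export clearance 86.64 + origin terminal 310.89 + freight 1192.87 + insurance 572.64 + destination terminal 1180.35 + brokerage 178.22 + duty 8151.62 + delivery 1100.82 = 14042.85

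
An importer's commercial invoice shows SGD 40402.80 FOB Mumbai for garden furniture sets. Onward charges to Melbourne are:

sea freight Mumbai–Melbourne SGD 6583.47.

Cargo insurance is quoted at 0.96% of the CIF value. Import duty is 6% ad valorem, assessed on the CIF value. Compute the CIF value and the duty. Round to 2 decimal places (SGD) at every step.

CIF value: SGD 47441.71; import duty: SGD 2846.50

Let C be the CIF value. C = FOB price + freight + 0.96% × C
C − 0.96% × C = 40402.80 + 6583.47
0.9904 × C = 46986.27
C = 46986.27 / 0.9904 = 47441.71
Insurance premium = 0.96% × 47441.71 = 455.44
Import duty = 47441.71 × 6% = 2846.50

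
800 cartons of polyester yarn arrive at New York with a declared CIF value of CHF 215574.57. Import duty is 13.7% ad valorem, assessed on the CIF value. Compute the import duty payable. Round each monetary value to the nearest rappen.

Import duty = 215574.57 × 13.7% = 29533.72

Import duty: CHF 29533.72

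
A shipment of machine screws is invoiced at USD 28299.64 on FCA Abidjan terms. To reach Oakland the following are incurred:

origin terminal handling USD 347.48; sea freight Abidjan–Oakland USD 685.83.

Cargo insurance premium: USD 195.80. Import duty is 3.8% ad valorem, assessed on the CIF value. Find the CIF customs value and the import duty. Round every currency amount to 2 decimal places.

CIF value: USD 29528.75; import duty: USD 1122.09

CIF = FCA price + pre-shipment costs + freight + insurance
CIF = 28299.64 + 347.48 + 685.83 + 195.80 = 29528.75
Import duty = 29528.75 × 3.8% = 1122.09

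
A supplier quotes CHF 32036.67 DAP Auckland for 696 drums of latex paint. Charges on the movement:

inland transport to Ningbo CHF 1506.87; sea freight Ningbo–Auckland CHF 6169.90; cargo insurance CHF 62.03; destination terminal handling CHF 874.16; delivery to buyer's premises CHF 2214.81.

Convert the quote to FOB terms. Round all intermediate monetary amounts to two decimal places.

Not relevant to the conversion: inland to port — on the seller under both DAP and FOB; already in the DAP price and stays in the FOB price.
From DAP to FOB, the seller no longer bears: freight, insurance, destination terminal, delivery.
FOB price = 32036.67 − 6169.90 − 62.03 − 874.16 − 2214.81 = 22715.77

FOB price: CHF 22715.77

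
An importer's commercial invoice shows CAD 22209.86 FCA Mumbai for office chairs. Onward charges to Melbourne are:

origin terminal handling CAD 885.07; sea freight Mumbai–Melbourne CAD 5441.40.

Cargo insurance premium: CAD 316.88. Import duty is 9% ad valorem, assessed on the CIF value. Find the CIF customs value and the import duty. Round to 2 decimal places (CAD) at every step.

CIF value: CAD 28853.21; import duty: CAD 2596.79

CIF = FCA price + pre-shipment costs + freight + insurance
CIF = 22209.86 + 885.07 + 5441.40 + 316.88 = 28853.21
Import duty = 28853.21 × 9% = 2596.79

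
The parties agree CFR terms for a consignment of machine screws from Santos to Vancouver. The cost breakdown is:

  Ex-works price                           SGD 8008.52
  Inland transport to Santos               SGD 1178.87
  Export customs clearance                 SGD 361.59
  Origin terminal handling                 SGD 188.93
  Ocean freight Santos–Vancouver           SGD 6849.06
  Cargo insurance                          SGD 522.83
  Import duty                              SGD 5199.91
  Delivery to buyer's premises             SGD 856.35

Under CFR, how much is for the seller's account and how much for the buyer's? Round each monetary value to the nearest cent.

Seller: SGD 16586.97; buyer: SGD 6579.09

CFR: the seller pays costs through ocean freight to the destination port, but not insurance.
Seller's account: goods 8008.52 + inland to port 1178.87 + export clearance 361.59 + origin terminal 188.93 + freight 6849.06 = 16586.97
Buyer's account: insurance 522.83 + duty 5199.91 + delivery 856.35 = 6579.09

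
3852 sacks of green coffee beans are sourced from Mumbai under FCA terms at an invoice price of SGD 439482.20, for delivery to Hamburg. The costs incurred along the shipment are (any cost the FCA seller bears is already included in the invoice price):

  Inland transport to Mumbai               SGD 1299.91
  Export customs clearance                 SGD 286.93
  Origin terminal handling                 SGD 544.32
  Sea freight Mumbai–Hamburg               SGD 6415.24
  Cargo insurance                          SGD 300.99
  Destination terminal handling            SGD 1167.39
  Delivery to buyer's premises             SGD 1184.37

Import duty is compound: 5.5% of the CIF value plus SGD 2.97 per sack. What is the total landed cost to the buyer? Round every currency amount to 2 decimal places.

FCA: the seller delivers export-cleared goods to the carrier; the buyer bears costs from that point.
Already in the invoice (seller's account under FCA): inland to port, export clearance — exclude.
CIF value = FCA price + origin terminal + freight + insurance = 439482.20 + 544.32 + 6415.24 + 300.99 = 446742.75
Ad valorem component: 446742.75 × 5.5% = 24570.85
Specific component: 3852 × 2.97 = 11440.44
Import duty = 24570.85 + 11440.44 = 36011.29
Buyer bears: origin terminal 544.32 + freight 6415.24 + insurance 300.99 + destination terminal 1167.39 + delivery 1184.37 + duty 36011.29 = 45623.60
Landed cost = invoice 439482.20 + 45623.60 = 485105.80

Total landed cost: SGD 485105.80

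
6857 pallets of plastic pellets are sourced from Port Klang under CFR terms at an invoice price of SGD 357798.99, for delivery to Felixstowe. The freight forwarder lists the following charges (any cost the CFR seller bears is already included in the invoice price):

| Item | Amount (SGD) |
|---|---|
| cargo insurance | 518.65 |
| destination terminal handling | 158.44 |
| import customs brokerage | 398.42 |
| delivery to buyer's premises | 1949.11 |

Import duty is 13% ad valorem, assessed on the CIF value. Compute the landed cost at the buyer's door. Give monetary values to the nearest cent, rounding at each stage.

Total landed cost: SGD 407404.90

CFR: the seller pays costs through ocean freight to the destination port, but not insurance.
CIF value = CFR price + insurance = 357798.99 + 518.65 = 358317.64
Import duty = 358317.64 × 13% = 46581.29
Buyer bears: insurance 518.65 + destination terminal 158.44 + brokerage 398.42 + delivery 1949.11 + duty 46581.29 = 49605.91
Landed cost = invoice 357798.99 + 49605.91 = 407404.90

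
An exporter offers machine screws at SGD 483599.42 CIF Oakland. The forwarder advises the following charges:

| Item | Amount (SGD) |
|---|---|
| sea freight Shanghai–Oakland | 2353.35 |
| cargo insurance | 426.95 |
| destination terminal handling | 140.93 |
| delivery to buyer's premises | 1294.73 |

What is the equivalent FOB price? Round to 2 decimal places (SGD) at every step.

FOB price: SGD 480819.12

Not relevant to the conversion: destination terminal, delivery — on the buyer under both terms; not part of either seller's price.
From CIF to FOB, the seller no longer bears: freight, insurance.
FOB price = 483599.42 − 2353.35 − 426.95 = 480819.12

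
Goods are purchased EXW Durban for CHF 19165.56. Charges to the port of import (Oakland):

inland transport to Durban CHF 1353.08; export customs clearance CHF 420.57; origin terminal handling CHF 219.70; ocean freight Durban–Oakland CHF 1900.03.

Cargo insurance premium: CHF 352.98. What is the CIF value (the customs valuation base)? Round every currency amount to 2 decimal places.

CIF = EXW price + pre-shipment costs + freight + insurance
CIF = 19165.56 + 1353.08 + 420.57 + 219.70 + 1900.03 + 352.98 = 23411.92

CIF value: CHF 23411.92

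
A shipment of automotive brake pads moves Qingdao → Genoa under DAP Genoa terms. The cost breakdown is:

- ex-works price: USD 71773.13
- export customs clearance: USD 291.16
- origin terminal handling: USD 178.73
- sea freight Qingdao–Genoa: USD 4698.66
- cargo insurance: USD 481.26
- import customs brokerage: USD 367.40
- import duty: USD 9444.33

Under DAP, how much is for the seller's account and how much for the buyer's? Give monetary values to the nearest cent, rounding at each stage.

Seller: USD 77422.94; buyer: USD 9811.73

DAP: the seller bears all costs to the named destination except import duty and clearance.
Seller's account: goods 71773.13 + export clearance 291.16 + origin terminal 178.73 + freight 4698.66 + insurance 481.26 = 77422.94
Buyer's account: brokerage 367.40 + duty 9444.33 = 9811.73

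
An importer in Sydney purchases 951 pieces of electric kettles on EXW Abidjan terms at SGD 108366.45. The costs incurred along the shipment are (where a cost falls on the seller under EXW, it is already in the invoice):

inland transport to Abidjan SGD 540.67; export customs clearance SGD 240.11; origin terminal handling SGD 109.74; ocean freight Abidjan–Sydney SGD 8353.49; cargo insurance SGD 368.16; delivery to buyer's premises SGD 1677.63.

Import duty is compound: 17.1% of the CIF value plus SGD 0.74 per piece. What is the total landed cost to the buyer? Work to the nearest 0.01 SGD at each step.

Total landed cost: SGD 140534.33

EXW: the seller makes goods available at their premises; the buyer bears all onward costs.
CIF value = EXW price + inland to port + export clearance + origin terminal + freight + insurance = 108366.45 + 540.67 + 240.11 + 109.74 + 8353.49 + 368.16 = 117978.62
Ad valorem component: 117978.62 × 17.1% = 20174.34
Specific component: 951 × 0.74 = 703.74
Import duty = 20174.34 + 703.74 = 20878.08
Buyer bears: inland to port 540.67 + export clearance 240.11 + origin terminal 109.74 + freight 8353.49 + insurance 368.16 + delivery 1677.63 + duty 20878.08 = 32167.88
Landed cost = invoice 108366.45 + 32167.88 = 140534.33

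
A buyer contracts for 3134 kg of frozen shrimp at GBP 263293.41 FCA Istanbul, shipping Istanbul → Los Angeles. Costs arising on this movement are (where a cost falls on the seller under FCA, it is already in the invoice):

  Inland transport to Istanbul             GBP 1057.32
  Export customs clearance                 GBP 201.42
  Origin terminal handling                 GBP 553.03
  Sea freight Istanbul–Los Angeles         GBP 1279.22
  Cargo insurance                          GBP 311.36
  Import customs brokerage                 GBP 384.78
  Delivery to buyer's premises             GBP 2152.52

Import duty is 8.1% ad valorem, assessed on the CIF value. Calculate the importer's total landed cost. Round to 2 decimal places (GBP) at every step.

Total landed cost: GBP 289474.72

FCA: the seller delivers export-cleared goods to the carrier; the buyer bears costs from that point.
Already in the invoice (seller's account under FCA): inland to port, export clearance — exclude.
CIF value = FCA price + origin terminal + freight + insurance = 263293.41 + 553.03 + 1279.22 + 311.36 = 265437.02
Import duty = 265437.02 × 8.1% = 21500.40
Buyer bears: origin terminal 553.03 + freight 1279.22 + insurance 311.36 + brokerage 384.78 + delivery 2152.52 + duty 21500.40 = 26181.31
Landed cost = invoice 263293.41 + 26181.31 = 289474.72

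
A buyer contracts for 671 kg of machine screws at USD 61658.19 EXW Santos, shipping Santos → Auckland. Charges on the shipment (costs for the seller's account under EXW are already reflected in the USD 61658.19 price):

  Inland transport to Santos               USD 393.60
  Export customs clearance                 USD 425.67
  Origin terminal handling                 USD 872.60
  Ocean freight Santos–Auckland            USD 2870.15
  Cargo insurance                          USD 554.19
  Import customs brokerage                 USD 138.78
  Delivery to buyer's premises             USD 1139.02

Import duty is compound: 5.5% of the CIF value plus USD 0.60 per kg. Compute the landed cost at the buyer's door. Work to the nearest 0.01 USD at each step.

Total landed cost: USD 72127.39

EXW: the seller makes goods available at their premises; the buyer bears all onward costs.
CIF value = EXW price + inland to port + export clearance + origin terminal + freight + insurance = 61658.19 + 393.60 + 425.67 + 872.60 + 2870.15 + 554.19 = 66774.40
Ad valorem component: 66774.40 × 5.5% = 3672.59
Specific component: 671 × 0.60 = 402.60
Import duty = 3672.59 + 402.60 = 4075.19
Buyer bears: inland to port 393.60 + export clearance 425.67 + origin terminal 872.60 + freight 2870.15 + insurance 554.19 + brokerage 138.78 + delivery 1139.02 + duty 4075.19 = 10469.20
Landed cost = invoice 61658.19 + 10469.20 = 72127.39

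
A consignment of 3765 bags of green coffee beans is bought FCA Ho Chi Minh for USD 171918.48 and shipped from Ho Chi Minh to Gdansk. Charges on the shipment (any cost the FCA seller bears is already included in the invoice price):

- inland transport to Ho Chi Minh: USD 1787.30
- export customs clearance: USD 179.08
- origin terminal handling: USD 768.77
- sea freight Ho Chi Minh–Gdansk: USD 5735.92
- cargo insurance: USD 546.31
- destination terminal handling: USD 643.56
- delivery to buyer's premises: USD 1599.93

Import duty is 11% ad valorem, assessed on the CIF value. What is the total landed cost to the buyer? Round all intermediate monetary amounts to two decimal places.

Total landed cost: USD 200899.61

FCA: the seller delivers export-cleared goods to the carrier; the buyer bears costs from that point.
Already in the invoice (seller's account under FCA): inland to port, export clearance — exclude.
CIF value = FCA price + origin terminal + freight + insurance = 171918.48 + 768.77 + 5735.92 + 546.31 = 178969.48
Import duty = 178969.48 × 11% = 19686.64
Buyer bears: origin terminal 768.77 + freight 5735.92 + insurance 546.31 + destination terminal 643.56 + delivery 1599.93 + duty 19686.64 = 28981.13
Landed cost = invoice 171918.48 + 28981.13 = 200899.61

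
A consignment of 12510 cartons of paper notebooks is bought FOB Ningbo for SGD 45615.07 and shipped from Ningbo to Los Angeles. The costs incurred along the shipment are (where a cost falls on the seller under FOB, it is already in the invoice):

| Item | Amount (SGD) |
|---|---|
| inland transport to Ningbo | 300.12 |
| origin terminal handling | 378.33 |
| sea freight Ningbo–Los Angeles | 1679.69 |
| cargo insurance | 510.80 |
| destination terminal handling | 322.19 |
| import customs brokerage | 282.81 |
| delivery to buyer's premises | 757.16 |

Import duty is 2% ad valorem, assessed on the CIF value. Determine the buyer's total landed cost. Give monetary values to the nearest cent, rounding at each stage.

Total landed cost: SGD 50123.83

FOB: the seller bears costs until goods are on board at the origin port; the buyer bears freight, insurance and all costs thereafter.
Already in the invoice (seller's account under FOB): inland to port, origin terminal — exclude.
CIF value = FOB price + freight + insurance = 45615.07 + 1679.69 + 510.80 = 47805.56
Import duty = 47805.56 × 2% = 956.11
Buyer bears: freight 1679.69 + insurance 510.80 + destination terminal 322.19 + brokerage 282.81 + delivery 757.16 + duty 956.11 = 4508.76
Landed cost = invoice 45615.07 + 4508.76 = 50123.83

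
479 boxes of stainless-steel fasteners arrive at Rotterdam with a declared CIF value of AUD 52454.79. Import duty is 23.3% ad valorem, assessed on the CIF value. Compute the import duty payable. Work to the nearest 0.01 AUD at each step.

Import duty = 52454.79 × 23.3% = 12221.97

Import duty: AUD 12221.97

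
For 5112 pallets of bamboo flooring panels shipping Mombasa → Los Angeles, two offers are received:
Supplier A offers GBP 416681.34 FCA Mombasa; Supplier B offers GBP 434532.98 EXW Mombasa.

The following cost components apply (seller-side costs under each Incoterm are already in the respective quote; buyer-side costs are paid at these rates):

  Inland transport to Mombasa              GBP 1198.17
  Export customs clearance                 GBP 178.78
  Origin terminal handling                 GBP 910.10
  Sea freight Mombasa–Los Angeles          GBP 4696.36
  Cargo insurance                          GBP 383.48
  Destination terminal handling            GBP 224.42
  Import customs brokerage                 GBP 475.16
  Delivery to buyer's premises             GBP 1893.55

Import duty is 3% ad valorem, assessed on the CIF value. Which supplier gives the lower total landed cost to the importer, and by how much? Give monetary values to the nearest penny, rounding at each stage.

Supplier A (FCA):
CIF value = FCA price + origin terminal + freight + insurance = 416681.34 + 910.10 + 4696.36 + 383.48 = 422671.28
Import duty = 422671.28 × 3% = 12680.14
Buyer bears (A): 910.10 + 4696.36 + 383.48 + 224.42 + 475.16 + 1893.55 = 8583.07
Landed cost (A) = invoice 416681.34 + 8583.07 + duty 12680.14 = 437944.55
Supplier B (EXW):
CIF value = EXW price + inland to port + export clearance + origin terminal + freight + insurance = 434532.98 + 1198.17 + 178.78 + 910.10 + 4696.36 + 383.48 = 441899.87
Import duty = 441899.87 × 3% = 13257.00
Buyer bears (B): 1198.17 + 178.78 + 910.10 + 4696.36 + 383.48 + 224.42 + 475.16 + 1893.55 = 9960.02
Landed cost (B) = invoice 434532.98 + 9960.02 + duty 13257.00 = 457750.00
Difference = |437944.55 − 457750.00| = 19805.45

Supplier A is cheaper by GBP 19805.45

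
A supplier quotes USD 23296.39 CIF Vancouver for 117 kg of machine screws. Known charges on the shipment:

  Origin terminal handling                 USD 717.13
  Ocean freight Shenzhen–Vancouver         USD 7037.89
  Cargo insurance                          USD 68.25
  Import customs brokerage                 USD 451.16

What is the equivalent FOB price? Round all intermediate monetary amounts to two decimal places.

FOB price: USD 16190.25

Not relevant to the conversion: origin terminal — on the seller under both CIF and FOB; already in the CIF price and stays in the FOB price. brokerage — on the buyer under both terms; not part of either seller's price.
From CIF to FOB, the seller no longer bears: freight, insurance.
FOB price = 23296.39 − 7037.89 − 68.25 = 16190.25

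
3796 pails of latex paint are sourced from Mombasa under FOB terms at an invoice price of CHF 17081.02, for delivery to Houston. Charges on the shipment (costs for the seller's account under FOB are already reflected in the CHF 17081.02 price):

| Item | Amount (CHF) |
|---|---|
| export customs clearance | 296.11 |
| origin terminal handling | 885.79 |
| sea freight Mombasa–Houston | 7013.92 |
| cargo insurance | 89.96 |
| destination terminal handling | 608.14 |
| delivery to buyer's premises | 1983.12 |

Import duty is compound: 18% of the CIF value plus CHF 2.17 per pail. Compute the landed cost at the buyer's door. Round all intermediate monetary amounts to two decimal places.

Total landed cost: CHF 39366.76

FOB: the seller bears costs until goods are on board at the origin port; the buyer bears freight, insurance and all costs thereafter.
Already in the invoice (seller's account under FOB): export clearance, origin terminal — exclude.
CIF value = FOB price + freight + insurance = 17081.02 + 7013.92 + 89.96 = 24184.90
Ad valorem component: 24184.90 × 18% = 4353.28
Specific component: 3796 × 2.17 = 8237.32
Import duty = 4353.28 + 8237.32 = 12590.60
Buyer bears: freight 7013.92 + insurance 89.96 + destination terminal 608.14 + delivery 1983.12 + duty 12590.60 = 22285.74
Landed cost = invoice 17081.02 + 22285.74 = 39366.76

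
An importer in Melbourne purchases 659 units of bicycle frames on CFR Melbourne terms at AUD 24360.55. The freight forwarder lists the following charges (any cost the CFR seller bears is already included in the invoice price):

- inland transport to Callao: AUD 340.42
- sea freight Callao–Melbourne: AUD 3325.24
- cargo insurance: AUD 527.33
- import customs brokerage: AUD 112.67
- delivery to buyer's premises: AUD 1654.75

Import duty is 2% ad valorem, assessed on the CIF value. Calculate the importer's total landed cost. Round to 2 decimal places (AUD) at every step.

Total landed cost: AUD 27153.06

CFR: the seller pays costs through ocean freight to the destination port, but not insurance.
Already in the invoice (seller's account under CFR): inland to port, freight — exclude.
CIF value = CFR price + insurance = 24360.55 + 527.33 = 24887.88
Import duty = 24887.88 × 2% = 497.76
Buyer bears: insurance 527.33 + brokerage 112.67 + delivery 1654.75 + duty 497.76 = 2792.51
Landed cost = invoice 24360.55 + 2792.51 = 27153.06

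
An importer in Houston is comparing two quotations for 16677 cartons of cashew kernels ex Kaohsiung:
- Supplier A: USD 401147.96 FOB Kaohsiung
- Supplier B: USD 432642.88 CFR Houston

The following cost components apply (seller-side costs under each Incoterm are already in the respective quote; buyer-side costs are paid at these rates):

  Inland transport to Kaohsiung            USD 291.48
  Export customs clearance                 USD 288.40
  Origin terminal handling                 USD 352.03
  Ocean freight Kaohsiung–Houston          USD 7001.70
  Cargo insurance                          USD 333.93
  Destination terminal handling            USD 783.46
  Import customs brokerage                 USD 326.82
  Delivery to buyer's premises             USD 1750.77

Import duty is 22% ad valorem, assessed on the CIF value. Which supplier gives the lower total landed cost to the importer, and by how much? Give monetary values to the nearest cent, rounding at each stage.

Supplier A (FOB):
CIF value = FOB price + freight + insurance = 401147.96 + 7001.70 + 333.93 = 408483.59
Import duty = 408483.59 × 22% = 89866.39
Buyer bears (A): 7001.70 + 333.93 + 783.46 + 326.82 + 1750.77 = 10196.68
Landed cost (A) = invoice 401147.96 + 10196.68 + duty 89866.39 = 501211.03
Supplier B (CFR):
CIF value = CFR price + insurance = 432642.88 + 333.93 = 432976.81
Import duty = 432976.81 × 22% = 95254.90
Buyer bears (B): 333.93 + 783.46 + 326.82 + 1750.77 = 3194.98
Landed cost (B) = invoice 432642.88 + 3194.98 + duty 95254.90 = 531092.76
Difference = |501211.03 − 531092.76| = 29881.73

Supplier A is cheaper by USD 29881.73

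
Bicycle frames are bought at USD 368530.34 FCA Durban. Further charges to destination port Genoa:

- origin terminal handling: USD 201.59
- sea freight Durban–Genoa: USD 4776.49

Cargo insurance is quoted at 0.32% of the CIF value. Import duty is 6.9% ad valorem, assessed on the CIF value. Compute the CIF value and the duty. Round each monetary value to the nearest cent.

Let C be the CIF value. C = FCA price + pre-shipment costs + freight + 0.32% × C
C − 0.32% × C = 368530.34 + 201.59 + 4776.49
0.9968 × C = 373508.42
C = 373508.42 / 0.9968 = 374707.48
Insurance premium = 0.32% × 374707.48 = 1199.06
Import duty = 374707.48 × 6.9% = 25854.82

CIF value: USD 374707.48; import duty: USD 25854.82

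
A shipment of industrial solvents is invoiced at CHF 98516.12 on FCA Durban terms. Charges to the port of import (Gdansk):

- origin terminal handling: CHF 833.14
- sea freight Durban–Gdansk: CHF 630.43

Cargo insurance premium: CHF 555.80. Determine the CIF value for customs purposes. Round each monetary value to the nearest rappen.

CIF value: CHF 100535.49

CIF = FCA price + pre-shipment costs + freight + insurance
CIF = 98516.12 + 833.14 + 630.43 + 555.80 = 100535.49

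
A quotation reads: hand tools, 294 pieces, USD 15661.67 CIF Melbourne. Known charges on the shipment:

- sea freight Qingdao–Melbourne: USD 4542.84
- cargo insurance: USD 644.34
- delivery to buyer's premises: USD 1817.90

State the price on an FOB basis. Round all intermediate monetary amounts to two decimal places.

FOB price: USD 10474.49

Not relevant to the conversion: delivery — on the buyer under both terms; not part of either seller's price.
From CIF to FOB, the seller no longer bears: freight, insurance.
FOB price = 15661.67 − 4542.84 − 644.34 = 10474.49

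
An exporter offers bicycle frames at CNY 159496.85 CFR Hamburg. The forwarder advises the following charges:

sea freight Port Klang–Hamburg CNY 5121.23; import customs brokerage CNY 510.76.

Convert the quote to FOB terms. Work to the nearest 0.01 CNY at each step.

FOB price: CNY 154375.62

Not relevant to the conversion: brokerage — on the buyer under both terms; not part of either seller's price.
From CFR to FOB, the seller no longer bears: freight.
FOB price = 159496.85 − 5121.23 = 154375.62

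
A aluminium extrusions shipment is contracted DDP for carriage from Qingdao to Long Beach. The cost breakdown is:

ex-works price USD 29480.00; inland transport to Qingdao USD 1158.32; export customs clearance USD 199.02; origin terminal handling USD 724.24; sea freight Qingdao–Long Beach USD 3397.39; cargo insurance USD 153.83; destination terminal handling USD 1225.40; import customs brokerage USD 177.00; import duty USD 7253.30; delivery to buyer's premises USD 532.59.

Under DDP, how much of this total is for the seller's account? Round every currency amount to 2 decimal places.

DDP: the seller bears all costs including import duty.
Seller's account: goods 29480.00 + inland to port 1158.32 + export clearance 199.02 + origin terminal 724.24 + freight 3397.39 + insurance 153.83 + destination terminal 1225.40 + brokerage 177.00 + duty 7253.30 + delivery 532.59 = 44301.09
Buyer's account: 0.00

Seller's account: USD 44301.09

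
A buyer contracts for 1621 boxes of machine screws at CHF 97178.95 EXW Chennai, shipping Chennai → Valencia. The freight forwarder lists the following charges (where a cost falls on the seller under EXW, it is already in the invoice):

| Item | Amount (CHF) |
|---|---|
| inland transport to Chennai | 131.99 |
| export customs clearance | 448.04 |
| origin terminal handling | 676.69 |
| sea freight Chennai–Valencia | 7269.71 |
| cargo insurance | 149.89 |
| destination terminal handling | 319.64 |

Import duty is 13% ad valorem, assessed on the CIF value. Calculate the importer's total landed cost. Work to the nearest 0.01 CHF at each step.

EXW: the seller makes goods available at their premises; the buyer bears all onward costs.
CIF value = EXW price + inland to port + export clearance + origin terminal + freight + insurance = 97178.95 + 131.99 + 448.04 + 676.69 + 7269.71 + 149.89 = 105855.27
Import duty = 105855.27 × 13% = 13761.19
Buyer bears: inland to port 131.99 + export clearance 448.04 + origin terminal 676.69 + freight 7269.71 + insurance 149.89 + destination terminal 319.64 + duty 13761.19 = 22757.15
Landed cost = invoice 97178.95 + 22757.15 = 119936.10

Total landed cost: CHF 119936.10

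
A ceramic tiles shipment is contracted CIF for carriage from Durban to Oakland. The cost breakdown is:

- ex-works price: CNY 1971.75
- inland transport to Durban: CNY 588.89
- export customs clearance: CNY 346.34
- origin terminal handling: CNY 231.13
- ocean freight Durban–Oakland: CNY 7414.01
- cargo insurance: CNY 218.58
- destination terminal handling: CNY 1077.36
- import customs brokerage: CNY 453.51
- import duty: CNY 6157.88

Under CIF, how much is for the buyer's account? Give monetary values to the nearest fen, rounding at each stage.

CIF: the seller pays costs through ocean freight and marine insurance to the destination port.
Seller's account: goods 1971.75 + inland to port 588.89 + export clearance 346.34 + origin terminal 231.13 + freight 7414.01 + insurance 218.58 = 10770.70
Buyer's account: destination terminal 1077.36 + brokerage 453.51 + duty 6157.88 = 7688.75

Buyer's account: CNY 7688.75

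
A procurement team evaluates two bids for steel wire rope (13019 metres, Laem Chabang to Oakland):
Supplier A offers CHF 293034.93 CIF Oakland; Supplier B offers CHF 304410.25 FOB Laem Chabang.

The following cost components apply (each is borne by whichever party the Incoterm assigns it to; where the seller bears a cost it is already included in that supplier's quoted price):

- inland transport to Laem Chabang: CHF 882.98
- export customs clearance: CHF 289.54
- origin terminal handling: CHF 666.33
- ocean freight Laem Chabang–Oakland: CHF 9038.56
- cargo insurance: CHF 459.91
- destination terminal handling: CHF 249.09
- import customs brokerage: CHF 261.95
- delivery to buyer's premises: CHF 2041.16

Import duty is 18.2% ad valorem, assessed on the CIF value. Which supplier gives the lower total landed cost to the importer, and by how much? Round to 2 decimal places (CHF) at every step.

Supplier A is cheaper by CHF 24672.82

Supplier A (CIF):
The CIF price already equals the CIF value: 293034.93
Import duty = 293034.93 × 18.2% = 53332.36
Buyer bears (A): 249.09 + 261.95 + 2041.16 = 2552.20
Landed cost (A) = invoice 293034.93 + 2552.20 + duty 53332.36 = 348919.49
Supplier B (FOB):
CIF value = FOB price + freight + insurance = 304410.25 + 9038.56 + 459.91 = 313908.72
Import duty = 313908.72 × 18.2% = 57131.39
Buyer bears (B): 9038.56 + 459.91 + 249.09 + 261.95 + 2041.16 = 12050.67
Landed cost (B) = invoice 304410.25 + 12050.67 + duty 57131.39 = 373592.31
Difference = |348919.49 − 373592.31| = 24672.82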